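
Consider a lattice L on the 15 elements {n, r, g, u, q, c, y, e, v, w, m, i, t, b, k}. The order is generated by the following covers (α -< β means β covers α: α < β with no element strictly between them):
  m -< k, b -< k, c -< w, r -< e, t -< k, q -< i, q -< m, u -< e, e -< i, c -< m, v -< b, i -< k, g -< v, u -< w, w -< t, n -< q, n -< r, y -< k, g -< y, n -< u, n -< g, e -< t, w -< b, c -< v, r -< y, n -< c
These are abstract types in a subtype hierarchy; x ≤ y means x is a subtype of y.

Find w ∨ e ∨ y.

k

Common upper bounds of {w, e, y}: k.
The least among these is k.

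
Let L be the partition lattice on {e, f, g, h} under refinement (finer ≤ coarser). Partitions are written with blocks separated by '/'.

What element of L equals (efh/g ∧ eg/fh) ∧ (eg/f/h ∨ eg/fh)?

efh/g ∧ eg/fh = e/fh/g
eg/f/h ∨ eg/fh = eg/fh
e/fh/g ∧ eg/fh = e/fh/g

e/fh/g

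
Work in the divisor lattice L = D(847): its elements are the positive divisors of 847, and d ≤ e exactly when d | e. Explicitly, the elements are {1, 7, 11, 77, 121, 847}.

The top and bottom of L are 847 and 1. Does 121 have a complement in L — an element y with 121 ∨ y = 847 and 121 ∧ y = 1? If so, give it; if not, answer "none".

7

Need y with 121 ∨ y = 847 and 121 ∧ y = 1.
Checking each element gives: 7.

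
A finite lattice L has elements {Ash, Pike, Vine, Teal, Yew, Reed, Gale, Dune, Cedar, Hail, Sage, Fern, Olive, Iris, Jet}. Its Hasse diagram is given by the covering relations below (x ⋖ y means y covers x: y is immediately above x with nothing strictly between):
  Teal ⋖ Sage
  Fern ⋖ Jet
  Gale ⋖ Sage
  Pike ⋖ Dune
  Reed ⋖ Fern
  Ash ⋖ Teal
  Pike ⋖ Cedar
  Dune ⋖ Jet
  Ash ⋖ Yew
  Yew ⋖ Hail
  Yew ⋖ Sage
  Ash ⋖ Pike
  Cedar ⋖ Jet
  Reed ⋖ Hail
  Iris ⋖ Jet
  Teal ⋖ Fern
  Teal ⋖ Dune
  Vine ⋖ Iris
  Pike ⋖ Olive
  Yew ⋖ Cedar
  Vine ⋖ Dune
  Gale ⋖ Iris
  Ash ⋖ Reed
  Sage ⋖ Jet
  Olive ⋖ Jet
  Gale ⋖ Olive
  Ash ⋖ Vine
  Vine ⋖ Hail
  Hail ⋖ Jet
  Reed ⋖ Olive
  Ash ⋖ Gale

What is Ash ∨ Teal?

Common upper bounds of {Ash, Teal}: Dune, Fern, Jet, Sage, Teal.
The least among these is Teal.

Teal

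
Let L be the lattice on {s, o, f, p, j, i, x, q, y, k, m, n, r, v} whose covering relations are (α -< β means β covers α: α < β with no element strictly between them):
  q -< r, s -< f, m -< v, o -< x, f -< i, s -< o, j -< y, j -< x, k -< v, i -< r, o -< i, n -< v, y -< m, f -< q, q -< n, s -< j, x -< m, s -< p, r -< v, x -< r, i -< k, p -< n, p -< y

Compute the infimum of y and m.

y

Common lower bounds of {y, m}: j, p, s, y.
The greatest among these is y.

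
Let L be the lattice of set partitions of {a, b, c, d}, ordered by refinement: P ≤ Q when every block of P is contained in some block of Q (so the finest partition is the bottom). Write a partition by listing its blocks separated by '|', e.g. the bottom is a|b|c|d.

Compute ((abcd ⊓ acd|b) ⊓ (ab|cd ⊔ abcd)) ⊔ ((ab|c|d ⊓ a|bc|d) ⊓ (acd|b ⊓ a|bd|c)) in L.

abcd ∧ acd|b = acd|b
ab|cd ∨ abcd = abcd
acd|b ∧ abcd = acd|b
ab|c|d ∧ a|bc|d = a|b|c|d
acd|b ∧ a|bd|c = a|b|c|d
a|b|c|d ∧ a|b|c|d = a|b|c|d
acd|b ∨ a|b|c|d = acd|b

acd|b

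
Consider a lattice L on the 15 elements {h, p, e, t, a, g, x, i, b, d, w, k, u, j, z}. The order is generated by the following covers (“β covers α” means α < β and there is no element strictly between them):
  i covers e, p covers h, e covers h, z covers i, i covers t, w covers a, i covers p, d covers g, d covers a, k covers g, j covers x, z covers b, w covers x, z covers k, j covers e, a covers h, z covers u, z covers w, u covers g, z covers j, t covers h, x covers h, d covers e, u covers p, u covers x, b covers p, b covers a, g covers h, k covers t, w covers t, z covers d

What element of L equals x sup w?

x ∨ w = w

w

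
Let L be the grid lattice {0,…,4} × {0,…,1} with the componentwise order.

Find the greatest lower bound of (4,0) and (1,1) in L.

Common lower bounds of {(4,0), (1,1)}: (0,0), (1,0).
The greatest among these is (1,0).

(1,0)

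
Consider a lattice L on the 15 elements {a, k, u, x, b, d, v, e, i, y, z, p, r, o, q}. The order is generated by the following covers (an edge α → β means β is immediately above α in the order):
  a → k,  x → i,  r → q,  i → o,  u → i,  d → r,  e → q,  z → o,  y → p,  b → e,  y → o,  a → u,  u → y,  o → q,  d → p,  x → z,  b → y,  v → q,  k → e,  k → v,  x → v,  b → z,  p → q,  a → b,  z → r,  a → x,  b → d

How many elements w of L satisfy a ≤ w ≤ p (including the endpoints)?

The interval [a, p] = {a, b, d, p, u, y}, which has 6 elements.

6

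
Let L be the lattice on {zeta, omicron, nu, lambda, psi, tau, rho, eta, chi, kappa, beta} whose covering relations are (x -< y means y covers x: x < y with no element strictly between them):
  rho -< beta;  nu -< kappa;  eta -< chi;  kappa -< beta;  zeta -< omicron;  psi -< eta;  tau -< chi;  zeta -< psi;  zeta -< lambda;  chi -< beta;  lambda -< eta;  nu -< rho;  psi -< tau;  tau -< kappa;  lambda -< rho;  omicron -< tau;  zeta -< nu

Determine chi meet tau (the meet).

Common lower bounds of {chi, tau}: omicron, psi, tau, zeta.
The greatest among these is tau.

tau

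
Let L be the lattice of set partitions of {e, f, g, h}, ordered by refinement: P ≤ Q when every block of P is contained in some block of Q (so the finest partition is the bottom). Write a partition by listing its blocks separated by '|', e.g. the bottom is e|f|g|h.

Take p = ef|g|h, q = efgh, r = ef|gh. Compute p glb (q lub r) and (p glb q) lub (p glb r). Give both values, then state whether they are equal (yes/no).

q lub r = efgh, so p glb (q lub r) = ef|g|h glb efgh = ef|g|h.
p glb q = ef|g|h and p glb r = ef|g|h, so (p glb q) lub (p glb r) = ef|g|h lub ef|g|h = ef|g|h.
Equal: yes.

ef|g|h; ef|g|h; yes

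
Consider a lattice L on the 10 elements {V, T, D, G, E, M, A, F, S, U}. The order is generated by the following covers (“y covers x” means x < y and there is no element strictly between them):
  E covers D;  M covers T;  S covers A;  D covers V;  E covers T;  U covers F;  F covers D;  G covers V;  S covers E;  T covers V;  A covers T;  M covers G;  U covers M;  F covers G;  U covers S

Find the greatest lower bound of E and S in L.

E

Common lower bounds of {E, S}: D, E, T, V.
The greatest among these is E.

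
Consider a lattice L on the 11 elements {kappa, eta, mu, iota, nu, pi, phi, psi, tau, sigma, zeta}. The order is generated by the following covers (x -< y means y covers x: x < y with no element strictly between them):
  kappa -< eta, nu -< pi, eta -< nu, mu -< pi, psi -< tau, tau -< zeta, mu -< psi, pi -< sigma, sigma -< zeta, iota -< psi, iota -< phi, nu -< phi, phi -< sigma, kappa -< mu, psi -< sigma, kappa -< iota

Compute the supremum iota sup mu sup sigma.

sigma

Common upper bounds of {iota, mu, sigma}: sigma, zeta.
The least among these is sigma.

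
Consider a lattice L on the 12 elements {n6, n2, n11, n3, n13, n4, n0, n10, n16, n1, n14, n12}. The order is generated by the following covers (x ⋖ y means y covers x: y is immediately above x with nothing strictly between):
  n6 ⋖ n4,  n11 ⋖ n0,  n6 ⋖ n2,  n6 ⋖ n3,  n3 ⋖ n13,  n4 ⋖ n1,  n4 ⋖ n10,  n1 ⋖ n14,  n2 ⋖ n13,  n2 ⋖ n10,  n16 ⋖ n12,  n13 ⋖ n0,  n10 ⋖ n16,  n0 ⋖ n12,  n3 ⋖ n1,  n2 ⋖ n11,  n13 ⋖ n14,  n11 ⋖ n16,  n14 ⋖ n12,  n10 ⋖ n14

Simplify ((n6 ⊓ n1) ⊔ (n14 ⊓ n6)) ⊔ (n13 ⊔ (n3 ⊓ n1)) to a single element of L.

n13

n6 ∧ n1 = n6
n14 ∧ n6 = n6
n6 ∨ n6 = n6
n3 ∧ n1 = n3
n13 ∨ n3 = n13
n6 ∨ n13 = n13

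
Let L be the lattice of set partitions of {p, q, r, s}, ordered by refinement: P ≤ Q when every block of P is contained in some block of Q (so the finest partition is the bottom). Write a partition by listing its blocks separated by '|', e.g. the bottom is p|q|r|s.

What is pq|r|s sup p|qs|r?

pqs|r

The join of pq|r|s and p|qs|r merges any blocks that overlap across the partitions, giving pqs|r.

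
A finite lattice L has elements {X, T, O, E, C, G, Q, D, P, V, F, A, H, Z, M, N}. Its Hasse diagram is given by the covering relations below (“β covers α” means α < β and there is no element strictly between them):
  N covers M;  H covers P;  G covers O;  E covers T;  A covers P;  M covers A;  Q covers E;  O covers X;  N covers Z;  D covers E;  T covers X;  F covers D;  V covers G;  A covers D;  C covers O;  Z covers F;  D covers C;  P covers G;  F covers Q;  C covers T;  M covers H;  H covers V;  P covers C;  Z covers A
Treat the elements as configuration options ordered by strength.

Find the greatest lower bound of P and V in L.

G

Common lower bounds of {P, V}: G, O, X.
The greatest among these is G.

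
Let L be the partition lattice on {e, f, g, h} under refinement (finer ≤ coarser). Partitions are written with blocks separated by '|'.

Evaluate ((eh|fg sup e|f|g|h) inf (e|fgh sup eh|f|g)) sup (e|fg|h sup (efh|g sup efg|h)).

eh|fg ∨ e|f|g|h = eh|fg
e|fgh ∨ eh|f|g = efgh
eh|fg ∧ efgh = eh|fg
efh|g ∨ efg|h = efgh
e|fg|h ∨ efgh = efgh
eh|fg ∨ efgh = efgh

efgh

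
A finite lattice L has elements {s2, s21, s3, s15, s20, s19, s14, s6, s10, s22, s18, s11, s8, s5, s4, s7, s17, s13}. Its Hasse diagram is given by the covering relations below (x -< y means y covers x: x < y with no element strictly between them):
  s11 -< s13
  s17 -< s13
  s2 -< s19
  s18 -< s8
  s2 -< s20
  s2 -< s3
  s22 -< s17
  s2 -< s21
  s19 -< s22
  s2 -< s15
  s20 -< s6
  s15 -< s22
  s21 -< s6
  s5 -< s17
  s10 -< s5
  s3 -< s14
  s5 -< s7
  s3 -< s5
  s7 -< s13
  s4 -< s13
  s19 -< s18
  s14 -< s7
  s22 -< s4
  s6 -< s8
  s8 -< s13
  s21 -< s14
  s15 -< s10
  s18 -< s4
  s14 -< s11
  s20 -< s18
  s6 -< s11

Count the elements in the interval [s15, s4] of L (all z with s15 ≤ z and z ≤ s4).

The interval [s15, s4] = {s15, s22, s4}, which has 3 elements.

3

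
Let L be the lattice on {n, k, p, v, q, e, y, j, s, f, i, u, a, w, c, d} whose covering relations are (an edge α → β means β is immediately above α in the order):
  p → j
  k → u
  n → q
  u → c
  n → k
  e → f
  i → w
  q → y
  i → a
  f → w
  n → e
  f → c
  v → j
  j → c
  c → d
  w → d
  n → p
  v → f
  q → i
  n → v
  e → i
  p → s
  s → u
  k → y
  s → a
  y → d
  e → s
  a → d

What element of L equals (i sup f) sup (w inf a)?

i ∨ f = w
w ∧ a = i
w ∨ i = w

w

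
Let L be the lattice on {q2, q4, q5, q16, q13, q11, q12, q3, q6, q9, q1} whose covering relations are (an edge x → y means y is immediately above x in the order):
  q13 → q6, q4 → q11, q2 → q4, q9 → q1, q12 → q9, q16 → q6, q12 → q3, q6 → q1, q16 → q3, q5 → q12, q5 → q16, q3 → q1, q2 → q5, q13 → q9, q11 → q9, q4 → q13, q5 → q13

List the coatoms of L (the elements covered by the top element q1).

q3, q6, q9

The coatoms are exactly the elements covered by q1: q3, q6, q9.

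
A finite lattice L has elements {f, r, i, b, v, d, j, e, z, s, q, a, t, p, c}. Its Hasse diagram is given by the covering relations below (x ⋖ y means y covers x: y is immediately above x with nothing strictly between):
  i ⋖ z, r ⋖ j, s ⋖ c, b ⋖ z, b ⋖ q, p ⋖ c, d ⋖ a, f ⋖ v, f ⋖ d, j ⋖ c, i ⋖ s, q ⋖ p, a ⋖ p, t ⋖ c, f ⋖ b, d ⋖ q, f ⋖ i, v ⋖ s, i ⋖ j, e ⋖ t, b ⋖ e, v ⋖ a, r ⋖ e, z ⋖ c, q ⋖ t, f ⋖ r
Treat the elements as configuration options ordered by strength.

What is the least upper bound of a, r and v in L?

Common upper bounds of {a, r, v}: c.
The least among these is c.

c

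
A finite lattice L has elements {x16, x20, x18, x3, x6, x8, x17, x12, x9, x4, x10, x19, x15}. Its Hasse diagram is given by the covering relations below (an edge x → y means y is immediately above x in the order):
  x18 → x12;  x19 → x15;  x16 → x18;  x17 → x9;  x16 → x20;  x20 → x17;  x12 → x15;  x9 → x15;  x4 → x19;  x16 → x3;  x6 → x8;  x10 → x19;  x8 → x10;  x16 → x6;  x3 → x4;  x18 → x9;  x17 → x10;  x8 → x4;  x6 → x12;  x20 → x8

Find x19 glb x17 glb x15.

x17

Common lower bounds of {x19, x17, x15}: x16, x17, x20.
The greatest among these is x17.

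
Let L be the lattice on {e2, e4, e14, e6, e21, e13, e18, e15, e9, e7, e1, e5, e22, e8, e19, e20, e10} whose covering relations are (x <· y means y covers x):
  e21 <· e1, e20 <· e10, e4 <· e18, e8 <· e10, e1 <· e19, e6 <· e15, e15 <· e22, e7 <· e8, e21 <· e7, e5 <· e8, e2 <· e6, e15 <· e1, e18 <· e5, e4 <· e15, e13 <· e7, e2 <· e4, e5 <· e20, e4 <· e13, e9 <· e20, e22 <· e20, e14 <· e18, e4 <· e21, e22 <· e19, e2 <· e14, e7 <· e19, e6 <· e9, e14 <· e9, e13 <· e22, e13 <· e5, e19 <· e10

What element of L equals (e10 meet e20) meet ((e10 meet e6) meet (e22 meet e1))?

e10 ∧ e20 = e20
e10 ∧ e6 = e6
e22 ∧ e1 = e15
e6 ∧ e15 = e6
e20 ∧ e6 = e6

e6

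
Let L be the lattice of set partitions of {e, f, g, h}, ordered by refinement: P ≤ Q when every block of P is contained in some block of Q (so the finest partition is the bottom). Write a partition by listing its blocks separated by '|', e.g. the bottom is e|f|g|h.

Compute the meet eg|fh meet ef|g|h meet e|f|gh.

The meet (common refinement) of eg|fh, ef|g|h, e|f|gh intersects blocks pairwise, giving e|f|g|h.

e|f|g|h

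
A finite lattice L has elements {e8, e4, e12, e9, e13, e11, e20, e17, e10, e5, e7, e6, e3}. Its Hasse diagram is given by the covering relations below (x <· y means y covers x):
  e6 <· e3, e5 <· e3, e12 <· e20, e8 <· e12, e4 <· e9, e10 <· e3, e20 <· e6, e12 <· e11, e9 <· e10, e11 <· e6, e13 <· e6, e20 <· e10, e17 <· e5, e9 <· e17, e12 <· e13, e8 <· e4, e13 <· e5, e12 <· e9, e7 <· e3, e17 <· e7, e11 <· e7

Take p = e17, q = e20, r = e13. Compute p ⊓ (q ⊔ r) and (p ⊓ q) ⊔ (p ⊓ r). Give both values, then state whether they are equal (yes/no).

e12; e12; yes

q ⊔ r = e6, so p ⊓ (q ⊔ r) = e17 ⊓ e6 = e12.
p ⊓ q = e12 and p ⊓ r = e12, so (p ⊓ q) ⊔ (p ⊓ r) = e12 ⊔ e12 = e12.
Equal: yes.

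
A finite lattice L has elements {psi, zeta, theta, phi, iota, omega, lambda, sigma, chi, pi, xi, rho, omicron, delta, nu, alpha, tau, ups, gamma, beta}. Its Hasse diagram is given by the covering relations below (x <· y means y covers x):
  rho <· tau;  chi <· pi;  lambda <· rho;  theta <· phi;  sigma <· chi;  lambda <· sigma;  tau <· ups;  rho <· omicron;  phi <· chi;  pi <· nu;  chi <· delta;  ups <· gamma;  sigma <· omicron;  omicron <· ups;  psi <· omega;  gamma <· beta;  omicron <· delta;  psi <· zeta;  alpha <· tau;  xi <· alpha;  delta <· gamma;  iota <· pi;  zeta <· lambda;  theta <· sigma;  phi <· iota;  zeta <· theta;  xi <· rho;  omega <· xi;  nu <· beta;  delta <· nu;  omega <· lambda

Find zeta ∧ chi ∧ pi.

zeta

Common lower bounds of {zeta, chi, pi}: psi, zeta.
The greatest among these is zeta.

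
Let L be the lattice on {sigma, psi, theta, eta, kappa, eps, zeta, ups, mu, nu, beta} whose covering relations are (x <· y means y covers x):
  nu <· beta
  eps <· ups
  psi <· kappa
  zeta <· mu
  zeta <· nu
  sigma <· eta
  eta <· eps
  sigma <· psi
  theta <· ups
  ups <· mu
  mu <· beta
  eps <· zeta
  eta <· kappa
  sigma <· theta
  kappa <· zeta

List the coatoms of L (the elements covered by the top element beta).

mu, nu

The coatoms are exactly the elements covered by beta: mu, nu.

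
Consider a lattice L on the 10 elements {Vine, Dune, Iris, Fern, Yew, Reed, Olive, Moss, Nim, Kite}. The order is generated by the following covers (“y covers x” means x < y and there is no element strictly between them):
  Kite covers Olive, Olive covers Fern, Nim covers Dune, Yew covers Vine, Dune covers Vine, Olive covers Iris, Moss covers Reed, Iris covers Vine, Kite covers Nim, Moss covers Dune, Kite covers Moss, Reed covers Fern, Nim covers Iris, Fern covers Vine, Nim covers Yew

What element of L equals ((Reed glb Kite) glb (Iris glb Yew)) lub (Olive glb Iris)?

Reed ∧ Kite = Reed
Iris ∧ Yew = Vine
Reed ∧ Vine = Vine
Olive ∧ Iris = Iris
Vine ∨ Iris = Iris

Iris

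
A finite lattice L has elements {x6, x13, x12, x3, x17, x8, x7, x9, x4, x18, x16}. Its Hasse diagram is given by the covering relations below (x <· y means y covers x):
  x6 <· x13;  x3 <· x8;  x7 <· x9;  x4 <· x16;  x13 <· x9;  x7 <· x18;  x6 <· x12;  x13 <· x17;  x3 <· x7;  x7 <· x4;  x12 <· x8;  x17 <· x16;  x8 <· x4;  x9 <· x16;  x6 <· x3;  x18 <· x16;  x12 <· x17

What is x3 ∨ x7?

Common upper bounds of {x3, x7}: x16, x18, x4, x7, x9.
The least among these is x7.

x7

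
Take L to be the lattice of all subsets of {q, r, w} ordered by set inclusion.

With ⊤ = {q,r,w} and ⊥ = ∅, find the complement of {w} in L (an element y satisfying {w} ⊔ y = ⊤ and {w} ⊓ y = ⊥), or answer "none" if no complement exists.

Need y with {w} ∨ y = {q,r,w} and {w} ∧ y = ∅.
Checking each element gives: {q,r}.

{q,r}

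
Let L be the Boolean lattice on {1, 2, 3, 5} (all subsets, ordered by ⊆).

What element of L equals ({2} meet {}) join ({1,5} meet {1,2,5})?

{2} ∧ {} = {}
{1,5} ∧ {1,2,5} = {1,5}
{} ∨ {1,5} = {1,5}

{1,5}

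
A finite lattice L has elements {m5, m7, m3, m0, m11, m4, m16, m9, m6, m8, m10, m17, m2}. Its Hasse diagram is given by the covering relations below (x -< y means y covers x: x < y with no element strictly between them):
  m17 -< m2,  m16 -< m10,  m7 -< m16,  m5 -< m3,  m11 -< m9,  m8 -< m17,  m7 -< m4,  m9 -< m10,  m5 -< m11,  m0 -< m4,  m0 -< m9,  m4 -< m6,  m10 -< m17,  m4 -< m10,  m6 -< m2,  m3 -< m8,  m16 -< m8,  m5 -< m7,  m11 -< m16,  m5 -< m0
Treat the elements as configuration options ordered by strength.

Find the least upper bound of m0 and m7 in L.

m4

Common upper bounds of {m0, m7}: m10, m17, m2, m4, m6.
The least among these is m4.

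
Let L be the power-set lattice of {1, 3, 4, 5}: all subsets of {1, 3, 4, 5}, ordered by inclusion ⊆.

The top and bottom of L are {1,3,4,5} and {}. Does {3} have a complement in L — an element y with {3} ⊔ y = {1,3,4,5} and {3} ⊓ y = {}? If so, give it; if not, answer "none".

{1,4,5}

Need y with {3} ∨ y = {1,3,4,5} and {3} ∧ y = {}.
Checking each element gives: {1,4,5}.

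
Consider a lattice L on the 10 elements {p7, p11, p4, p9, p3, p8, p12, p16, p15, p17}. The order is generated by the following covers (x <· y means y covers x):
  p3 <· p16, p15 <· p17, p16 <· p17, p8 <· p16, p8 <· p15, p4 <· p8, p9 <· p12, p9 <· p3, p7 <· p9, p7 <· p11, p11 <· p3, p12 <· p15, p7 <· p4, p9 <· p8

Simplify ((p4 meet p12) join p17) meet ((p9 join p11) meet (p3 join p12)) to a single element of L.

p4 ∧ p12 = p7
p7 ∨ p17 = p17
p9 ∨ p11 = p3
p3 ∨ p12 = p17
p3 ∧ p17 = p3
p17 ∧ p3 = p3

p3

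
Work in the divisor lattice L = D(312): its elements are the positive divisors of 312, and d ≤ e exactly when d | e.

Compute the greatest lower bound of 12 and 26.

In the divisibility order, the meet is the greatest common divisor: gcd(12, 26) = 2.

2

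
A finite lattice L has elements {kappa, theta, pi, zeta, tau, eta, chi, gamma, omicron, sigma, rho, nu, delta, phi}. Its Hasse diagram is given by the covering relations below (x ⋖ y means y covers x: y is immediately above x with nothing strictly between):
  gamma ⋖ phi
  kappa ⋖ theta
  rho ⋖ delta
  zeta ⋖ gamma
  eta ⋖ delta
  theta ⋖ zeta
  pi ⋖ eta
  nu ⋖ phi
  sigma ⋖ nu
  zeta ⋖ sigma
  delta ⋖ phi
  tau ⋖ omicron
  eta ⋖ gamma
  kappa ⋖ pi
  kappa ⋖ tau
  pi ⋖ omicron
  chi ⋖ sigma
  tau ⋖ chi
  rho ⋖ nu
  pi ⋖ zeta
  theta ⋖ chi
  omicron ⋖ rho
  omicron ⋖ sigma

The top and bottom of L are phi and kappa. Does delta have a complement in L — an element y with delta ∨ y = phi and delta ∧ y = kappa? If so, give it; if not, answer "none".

theta

Need y with delta ∨ y = phi and delta ∧ y = kappa.
Checking each element gives: theta.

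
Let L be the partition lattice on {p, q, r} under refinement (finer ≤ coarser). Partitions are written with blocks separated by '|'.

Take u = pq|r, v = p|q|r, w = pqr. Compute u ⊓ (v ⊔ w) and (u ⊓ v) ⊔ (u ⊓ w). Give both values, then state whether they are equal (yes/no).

pq|r; pq|r; yes

v ⊔ w = pqr, so u ⊓ (v ⊔ w) = pq|r ⊓ pqr = pq|r.
u ⊓ v = p|q|r and u ⊓ w = pq|r, so (u ⊓ v) ⊔ (u ⊓ w) = p|q|r ⊔ pq|r = pq|r.
Equal: yes.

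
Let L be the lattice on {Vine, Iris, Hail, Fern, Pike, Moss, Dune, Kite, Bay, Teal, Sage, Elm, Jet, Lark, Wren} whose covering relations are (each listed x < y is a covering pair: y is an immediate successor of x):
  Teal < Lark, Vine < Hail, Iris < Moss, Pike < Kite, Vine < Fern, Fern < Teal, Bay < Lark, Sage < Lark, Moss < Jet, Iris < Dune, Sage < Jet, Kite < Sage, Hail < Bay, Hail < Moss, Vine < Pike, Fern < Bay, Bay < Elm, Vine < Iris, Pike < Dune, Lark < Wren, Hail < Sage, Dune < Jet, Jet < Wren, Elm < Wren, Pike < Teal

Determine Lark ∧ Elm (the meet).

Common lower bounds of {Lark, Elm}: Bay, Fern, Hail, Vine.
The greatest among these is Bay.

Bay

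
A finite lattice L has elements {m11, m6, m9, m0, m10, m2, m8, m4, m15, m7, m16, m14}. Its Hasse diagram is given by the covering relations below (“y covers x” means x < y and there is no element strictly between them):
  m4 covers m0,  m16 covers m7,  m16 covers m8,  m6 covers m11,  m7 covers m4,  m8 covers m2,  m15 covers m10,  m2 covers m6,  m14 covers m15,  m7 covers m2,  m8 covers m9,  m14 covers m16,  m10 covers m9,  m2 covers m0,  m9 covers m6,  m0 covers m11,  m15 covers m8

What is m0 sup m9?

m8

Common upper bounds of {m0, m9}: m14, m15, m16, m8.
The least among these is m8.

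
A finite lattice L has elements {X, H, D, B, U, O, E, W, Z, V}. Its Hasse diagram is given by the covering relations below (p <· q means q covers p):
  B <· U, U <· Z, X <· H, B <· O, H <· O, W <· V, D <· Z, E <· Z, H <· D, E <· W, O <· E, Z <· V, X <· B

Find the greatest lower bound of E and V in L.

E

Common lower bounds of {E, V}: B, E, H, O, X.
The greatest among these is E.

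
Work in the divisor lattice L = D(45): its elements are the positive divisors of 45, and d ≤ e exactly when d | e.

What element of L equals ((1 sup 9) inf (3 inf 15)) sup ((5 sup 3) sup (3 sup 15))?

1 ∨ 9 = 9
3 ∧ 15 = 3
9 ∧ 3 = 3
5 ∨ 3 = 15
3 ∨ 15 = 15
15 ∨ 15 = 15
3 ∨ 15 = 15

15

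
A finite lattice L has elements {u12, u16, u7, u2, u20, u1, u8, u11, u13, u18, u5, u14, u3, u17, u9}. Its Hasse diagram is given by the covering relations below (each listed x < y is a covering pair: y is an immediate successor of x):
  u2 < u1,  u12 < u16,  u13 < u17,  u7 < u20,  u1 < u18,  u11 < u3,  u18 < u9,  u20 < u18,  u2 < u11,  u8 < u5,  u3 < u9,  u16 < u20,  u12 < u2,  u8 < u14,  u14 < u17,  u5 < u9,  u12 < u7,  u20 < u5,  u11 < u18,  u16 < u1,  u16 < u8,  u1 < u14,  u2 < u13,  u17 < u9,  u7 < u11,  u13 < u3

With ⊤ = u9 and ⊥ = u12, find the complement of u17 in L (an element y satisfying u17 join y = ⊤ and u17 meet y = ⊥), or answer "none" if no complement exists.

u7

Need y with u17 ∨ y = u9 and u17 ∧ y = u12.
Checking each element gives: u7.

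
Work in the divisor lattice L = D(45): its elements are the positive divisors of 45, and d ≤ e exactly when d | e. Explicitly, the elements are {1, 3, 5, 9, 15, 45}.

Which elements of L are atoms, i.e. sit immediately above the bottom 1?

The atoms are exactly the elements that cover 1: 3, 5.

3, 5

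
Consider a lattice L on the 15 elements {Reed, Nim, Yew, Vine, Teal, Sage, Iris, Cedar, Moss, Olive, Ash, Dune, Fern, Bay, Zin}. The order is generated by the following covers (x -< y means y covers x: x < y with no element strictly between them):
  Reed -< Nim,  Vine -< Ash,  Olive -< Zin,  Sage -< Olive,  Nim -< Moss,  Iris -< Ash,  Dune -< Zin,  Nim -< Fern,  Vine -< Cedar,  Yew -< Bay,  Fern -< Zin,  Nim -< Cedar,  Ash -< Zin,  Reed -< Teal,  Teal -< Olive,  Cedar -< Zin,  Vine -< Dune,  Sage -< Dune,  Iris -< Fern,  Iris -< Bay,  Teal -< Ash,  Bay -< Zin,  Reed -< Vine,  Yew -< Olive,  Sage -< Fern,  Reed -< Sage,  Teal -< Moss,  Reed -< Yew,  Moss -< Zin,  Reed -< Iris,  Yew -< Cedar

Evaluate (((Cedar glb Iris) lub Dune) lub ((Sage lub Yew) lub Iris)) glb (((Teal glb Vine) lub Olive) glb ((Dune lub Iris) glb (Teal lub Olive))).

Cedar ∧ Iris = Reed
Reed ∨ Dune = Dune
Sage ∨ Yew = Olive
Olive ∨ Iris = Zin
Dune ∨ Zin = Zin
Teal ∧ Vine = Reed
Reed ∨ Olive = Olive
Dune ∨ Iris = Zin
Teal ∨ Olive = Olive
Zin ∧ Olive = Olive
Olive ∧ Olive = Olive
Zin ∧ Olive = Olive

Olive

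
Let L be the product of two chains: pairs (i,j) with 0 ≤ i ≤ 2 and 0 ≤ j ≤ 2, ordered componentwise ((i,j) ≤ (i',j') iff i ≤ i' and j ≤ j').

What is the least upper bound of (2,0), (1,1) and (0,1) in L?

(2,1)

In a product of chains, the join is componentwise max, giving (2,1).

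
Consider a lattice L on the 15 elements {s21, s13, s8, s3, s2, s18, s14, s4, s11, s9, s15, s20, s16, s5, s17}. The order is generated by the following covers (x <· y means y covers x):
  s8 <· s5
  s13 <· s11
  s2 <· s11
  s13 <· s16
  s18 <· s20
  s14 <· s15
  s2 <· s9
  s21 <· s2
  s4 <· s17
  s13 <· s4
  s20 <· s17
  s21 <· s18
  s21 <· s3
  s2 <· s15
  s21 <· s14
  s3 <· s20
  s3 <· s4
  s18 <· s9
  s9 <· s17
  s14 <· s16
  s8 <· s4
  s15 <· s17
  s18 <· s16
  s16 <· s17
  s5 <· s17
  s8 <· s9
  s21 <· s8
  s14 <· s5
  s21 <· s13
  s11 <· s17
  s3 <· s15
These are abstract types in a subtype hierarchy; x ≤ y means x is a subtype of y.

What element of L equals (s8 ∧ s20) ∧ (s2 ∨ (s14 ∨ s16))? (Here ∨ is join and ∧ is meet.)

s8 ∧ s20 = s21
s14 ∨ s16 = s16
s2 ∨ s16 = s17
s21 ∧ s17 = s21

s21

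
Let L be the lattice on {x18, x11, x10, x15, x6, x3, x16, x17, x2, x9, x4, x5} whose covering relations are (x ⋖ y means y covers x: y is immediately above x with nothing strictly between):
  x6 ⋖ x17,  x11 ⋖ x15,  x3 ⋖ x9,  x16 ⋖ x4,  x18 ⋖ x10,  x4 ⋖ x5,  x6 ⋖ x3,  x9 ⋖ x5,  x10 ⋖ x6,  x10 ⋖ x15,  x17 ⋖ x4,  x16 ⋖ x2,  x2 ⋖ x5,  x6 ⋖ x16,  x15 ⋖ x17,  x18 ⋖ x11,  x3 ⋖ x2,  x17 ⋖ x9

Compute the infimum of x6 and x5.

Common lower bounds of {x6, x5}: x10, x18, x6.
The greatest among these is x6.

x6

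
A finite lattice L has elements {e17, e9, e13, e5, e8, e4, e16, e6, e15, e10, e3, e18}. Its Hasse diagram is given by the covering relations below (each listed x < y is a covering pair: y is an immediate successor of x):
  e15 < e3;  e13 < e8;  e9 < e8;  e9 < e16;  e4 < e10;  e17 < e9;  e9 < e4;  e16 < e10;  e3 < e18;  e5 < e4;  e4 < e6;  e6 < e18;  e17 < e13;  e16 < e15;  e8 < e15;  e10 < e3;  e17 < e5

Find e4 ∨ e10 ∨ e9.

Common upper bounds of {e4, e10, e9}: e10, e18, e3.
The least among these is e10.

e10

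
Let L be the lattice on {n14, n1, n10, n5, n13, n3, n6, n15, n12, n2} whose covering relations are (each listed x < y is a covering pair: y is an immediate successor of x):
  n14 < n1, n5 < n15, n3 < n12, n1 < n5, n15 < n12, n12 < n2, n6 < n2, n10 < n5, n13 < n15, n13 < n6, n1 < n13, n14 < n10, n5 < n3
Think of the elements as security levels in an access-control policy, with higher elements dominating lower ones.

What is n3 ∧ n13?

n1

Common lower bounds of {n3, n13}: n1, n14.
The greatest among these is n1.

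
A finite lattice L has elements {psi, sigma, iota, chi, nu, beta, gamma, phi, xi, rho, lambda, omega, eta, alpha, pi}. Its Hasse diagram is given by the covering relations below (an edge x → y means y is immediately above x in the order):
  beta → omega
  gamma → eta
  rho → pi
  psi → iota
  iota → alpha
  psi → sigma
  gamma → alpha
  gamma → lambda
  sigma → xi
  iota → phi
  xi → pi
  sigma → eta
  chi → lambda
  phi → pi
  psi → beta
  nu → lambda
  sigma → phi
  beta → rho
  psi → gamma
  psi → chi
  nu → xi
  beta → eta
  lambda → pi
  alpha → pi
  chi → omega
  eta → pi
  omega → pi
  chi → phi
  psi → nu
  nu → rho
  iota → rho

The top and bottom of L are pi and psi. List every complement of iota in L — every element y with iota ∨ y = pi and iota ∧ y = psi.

Need y with iota ∨ y = pi and iota ∧ y = psi.
Checking each element gives: eta, lambda, omega, xi.

eta, lambda, omega, xi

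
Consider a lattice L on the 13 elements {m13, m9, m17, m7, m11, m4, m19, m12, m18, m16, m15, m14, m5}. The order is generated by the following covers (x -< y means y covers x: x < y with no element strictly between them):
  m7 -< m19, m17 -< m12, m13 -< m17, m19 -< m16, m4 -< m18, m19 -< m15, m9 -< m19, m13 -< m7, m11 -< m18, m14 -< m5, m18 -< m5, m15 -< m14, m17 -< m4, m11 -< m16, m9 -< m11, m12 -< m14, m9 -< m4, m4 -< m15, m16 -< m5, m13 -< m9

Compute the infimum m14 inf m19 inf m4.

Common lower bounds of {m14, m19, m4}: m13, m9.
The greatest among these is m9.

m9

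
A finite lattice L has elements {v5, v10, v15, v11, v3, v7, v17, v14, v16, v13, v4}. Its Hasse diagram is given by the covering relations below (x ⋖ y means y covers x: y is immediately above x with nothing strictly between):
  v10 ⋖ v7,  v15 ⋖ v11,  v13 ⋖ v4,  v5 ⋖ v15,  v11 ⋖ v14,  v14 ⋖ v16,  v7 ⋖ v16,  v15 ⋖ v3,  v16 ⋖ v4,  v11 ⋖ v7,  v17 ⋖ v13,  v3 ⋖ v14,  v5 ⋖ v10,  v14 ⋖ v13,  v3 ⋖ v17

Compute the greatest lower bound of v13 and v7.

v11

Common lower bounds of {v13, v7}: v11, v15, v5.
The greatest among these is v11.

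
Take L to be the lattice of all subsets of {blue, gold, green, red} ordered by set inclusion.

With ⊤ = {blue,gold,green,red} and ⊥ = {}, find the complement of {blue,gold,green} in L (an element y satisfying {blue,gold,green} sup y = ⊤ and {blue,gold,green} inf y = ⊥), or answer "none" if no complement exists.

Need y with {blue,gold,green} ∨ y = {blue,gold,green,red} and {blue,gold,green} ∧ y = {}.
Checking each element gives: {red}.

{red}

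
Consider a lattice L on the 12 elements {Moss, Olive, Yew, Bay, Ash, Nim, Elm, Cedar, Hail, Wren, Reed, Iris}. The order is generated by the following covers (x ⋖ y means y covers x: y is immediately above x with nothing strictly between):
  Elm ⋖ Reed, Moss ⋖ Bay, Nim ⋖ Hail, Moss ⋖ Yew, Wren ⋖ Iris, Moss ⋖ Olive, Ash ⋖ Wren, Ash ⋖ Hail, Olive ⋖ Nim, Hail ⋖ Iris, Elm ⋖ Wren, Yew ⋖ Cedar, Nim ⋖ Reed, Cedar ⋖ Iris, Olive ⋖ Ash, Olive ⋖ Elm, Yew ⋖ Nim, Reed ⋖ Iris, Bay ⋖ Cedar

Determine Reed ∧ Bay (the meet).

Moss

Common lower bounds of {Reed, Bay}: Moss.
The greatest among these is Moss.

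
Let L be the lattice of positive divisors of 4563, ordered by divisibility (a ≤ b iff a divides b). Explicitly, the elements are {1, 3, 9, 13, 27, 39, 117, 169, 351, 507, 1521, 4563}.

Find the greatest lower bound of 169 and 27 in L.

1

Common lower bounds of {169, 27}: 1.
The greatest among these is 1.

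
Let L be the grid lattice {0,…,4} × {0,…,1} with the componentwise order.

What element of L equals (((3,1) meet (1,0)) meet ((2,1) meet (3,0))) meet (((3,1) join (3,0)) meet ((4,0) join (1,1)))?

(1,0)

(3,1) ∧ (1,0) = (1,0)
(2,1) ∧ (3,0) = (2,0)
(1,0) ∧ (2,0) = (1,0)
(3,1) ∨ (3,0) = (3,1)
(4,0) ∨ (1,1) = (4,1)
(3,1) ∧ (4,1) = (3,1)
(1,0) ∧ (3,1) = (1,0)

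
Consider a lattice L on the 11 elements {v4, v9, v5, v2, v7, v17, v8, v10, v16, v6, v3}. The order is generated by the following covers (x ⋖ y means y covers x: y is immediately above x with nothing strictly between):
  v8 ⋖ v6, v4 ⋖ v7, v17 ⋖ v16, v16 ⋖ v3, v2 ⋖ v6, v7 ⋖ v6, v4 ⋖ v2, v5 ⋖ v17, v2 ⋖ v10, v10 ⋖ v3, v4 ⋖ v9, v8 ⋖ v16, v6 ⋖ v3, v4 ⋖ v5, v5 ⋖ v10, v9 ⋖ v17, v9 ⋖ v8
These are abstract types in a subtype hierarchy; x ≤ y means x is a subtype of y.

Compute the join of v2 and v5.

v10

Common upper bounds of {v2, v5}: v10, v3.
The least among these is v10.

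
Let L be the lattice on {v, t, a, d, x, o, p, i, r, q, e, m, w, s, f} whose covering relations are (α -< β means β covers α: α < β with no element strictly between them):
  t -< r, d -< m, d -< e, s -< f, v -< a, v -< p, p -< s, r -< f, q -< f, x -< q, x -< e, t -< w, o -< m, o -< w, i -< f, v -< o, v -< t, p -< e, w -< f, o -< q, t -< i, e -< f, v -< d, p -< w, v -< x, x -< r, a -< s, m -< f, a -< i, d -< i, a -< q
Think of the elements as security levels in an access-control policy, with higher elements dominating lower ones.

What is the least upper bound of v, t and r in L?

Common upper bounds of {v, t, r}: f, r.
The least among these is r.

r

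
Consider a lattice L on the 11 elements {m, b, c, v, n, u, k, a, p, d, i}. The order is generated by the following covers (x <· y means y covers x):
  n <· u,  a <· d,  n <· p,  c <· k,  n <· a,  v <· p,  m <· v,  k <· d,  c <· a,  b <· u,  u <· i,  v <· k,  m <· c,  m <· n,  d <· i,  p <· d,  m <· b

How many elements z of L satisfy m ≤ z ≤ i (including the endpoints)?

The interval [m, i] = {a, b, c, d, i, k, m, n, p, u, v}, which has 11 elements.

11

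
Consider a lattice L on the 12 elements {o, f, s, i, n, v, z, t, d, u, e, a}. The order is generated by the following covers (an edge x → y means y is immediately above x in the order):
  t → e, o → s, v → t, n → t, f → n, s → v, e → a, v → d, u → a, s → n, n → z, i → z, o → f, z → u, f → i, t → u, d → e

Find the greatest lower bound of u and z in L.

z

Common lower bounds of {u, z}: f, i, n, o, s, z.
The greatest among these is z.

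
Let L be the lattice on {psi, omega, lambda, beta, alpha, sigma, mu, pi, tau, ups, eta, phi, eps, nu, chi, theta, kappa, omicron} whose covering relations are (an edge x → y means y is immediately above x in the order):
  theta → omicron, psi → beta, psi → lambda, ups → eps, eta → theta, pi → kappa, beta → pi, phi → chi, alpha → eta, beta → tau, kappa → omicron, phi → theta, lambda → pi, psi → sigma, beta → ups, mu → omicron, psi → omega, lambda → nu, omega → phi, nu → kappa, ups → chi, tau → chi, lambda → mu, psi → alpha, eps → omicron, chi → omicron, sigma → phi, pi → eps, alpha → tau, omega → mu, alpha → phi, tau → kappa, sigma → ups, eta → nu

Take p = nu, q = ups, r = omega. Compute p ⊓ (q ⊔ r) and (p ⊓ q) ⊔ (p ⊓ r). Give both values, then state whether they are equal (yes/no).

q ⊔ r = chi, so p ⊓ (q ⊔ r) = nu ⊓ chi = alpha.
p ⊓ q = psi and p ⊓ r = psi, so (p ⊓ q) ⊔ (p ⊓ r) = psi ⊔ psi = psi.
Equal: no.

alpha; psi; no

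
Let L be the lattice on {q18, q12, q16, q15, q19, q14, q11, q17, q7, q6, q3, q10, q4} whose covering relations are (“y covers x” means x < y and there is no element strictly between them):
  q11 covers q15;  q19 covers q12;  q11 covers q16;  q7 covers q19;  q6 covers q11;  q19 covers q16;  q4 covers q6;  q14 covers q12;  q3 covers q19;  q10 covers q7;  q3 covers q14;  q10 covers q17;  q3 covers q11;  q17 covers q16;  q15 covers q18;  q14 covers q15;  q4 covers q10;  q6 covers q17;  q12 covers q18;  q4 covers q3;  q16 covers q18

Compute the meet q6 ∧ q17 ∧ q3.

Common lower bounds of {q6, q17, q3}: q16, q18.
The greatest among these is q16.

q16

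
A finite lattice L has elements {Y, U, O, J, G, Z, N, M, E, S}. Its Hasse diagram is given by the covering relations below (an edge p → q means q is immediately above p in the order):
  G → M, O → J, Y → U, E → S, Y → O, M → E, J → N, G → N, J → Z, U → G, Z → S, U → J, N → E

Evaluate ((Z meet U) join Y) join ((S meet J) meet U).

Z ∧ U = U
U ∨ Y = U
S ∧ J = J
J ∧ U = U
U ∨ U = U

U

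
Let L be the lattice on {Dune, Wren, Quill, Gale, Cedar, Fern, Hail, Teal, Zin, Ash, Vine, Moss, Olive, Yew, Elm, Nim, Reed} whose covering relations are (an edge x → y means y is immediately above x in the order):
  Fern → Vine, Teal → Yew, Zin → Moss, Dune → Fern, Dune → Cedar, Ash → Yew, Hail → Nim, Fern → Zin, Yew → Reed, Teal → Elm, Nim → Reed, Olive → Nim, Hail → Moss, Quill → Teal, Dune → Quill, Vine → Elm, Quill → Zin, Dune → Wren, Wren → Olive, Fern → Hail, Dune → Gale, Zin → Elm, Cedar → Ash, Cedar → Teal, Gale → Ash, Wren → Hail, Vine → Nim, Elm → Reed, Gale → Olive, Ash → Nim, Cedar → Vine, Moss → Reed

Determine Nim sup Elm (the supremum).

Reed

Common upper bounds of {Nim, Elm}: Reed.
The least among these is Reed.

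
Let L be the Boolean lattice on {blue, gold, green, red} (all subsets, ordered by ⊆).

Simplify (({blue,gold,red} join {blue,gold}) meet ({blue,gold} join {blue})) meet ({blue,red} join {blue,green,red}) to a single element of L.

{blue,gold,red} ∨ {blue,gold} = {blue,gold,red}
{blue,gold} ∨ {blue} = {blue,gold}
{blue,gold,red} ∧ {blue,gold} = {blue,gold}
{blue,red} ∨ {blue,green,red} = {blue,green,red}
{blue,gold} ∧ {blue,green,red} = {blue}

{blue}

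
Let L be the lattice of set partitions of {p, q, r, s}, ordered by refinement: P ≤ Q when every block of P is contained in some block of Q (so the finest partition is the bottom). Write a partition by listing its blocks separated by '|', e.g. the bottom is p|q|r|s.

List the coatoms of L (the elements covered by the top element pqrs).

pqr|s, pqs|r, pq|rs, prs|q, pr|qs, ps|qr, p|qrs

The coatoms are exactly the elements covered by pqrs: pqr|s, pqs|r, pq|rs, prs|q, pr|qs, ps|qr, p|qrs.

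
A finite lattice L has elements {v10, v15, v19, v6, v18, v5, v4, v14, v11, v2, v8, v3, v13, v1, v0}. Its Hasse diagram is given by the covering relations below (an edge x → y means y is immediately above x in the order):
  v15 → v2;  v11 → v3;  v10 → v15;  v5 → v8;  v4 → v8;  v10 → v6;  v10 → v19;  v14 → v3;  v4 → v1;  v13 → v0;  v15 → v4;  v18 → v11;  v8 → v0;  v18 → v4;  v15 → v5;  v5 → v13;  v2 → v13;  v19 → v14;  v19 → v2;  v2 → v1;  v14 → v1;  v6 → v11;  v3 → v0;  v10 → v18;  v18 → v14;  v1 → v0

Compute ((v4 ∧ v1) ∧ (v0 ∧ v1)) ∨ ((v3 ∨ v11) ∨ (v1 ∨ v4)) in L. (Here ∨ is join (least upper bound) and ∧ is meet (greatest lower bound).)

v0

v4 ∧ v1 = v4
v0 ∧ v1 = v1
v4 ∧ v1 = v4
v3 ∨ v11 = v3
v1 ∨ v4 = v1
v3 ∨ v1 = v0
v4 ∨ v0 = v0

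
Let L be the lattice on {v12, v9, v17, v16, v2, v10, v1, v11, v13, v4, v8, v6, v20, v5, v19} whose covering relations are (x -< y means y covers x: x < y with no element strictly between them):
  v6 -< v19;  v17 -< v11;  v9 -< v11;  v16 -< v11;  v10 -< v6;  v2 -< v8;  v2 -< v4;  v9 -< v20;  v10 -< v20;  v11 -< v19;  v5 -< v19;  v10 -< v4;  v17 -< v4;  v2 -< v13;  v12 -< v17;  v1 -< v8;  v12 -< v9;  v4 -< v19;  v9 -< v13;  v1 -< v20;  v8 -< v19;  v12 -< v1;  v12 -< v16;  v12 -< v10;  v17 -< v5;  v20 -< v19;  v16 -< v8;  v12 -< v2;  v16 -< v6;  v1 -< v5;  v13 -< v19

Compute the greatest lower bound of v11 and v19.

v11

Common lower bounds of {v11, v19}: v11, v12, v16, v17, v9.
The greatest among these is v11.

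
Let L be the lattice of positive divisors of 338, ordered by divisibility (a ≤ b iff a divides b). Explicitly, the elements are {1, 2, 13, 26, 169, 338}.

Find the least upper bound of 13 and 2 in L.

Common upper bounds of {13, 2}: 26, 338.
The least among these is 26.

26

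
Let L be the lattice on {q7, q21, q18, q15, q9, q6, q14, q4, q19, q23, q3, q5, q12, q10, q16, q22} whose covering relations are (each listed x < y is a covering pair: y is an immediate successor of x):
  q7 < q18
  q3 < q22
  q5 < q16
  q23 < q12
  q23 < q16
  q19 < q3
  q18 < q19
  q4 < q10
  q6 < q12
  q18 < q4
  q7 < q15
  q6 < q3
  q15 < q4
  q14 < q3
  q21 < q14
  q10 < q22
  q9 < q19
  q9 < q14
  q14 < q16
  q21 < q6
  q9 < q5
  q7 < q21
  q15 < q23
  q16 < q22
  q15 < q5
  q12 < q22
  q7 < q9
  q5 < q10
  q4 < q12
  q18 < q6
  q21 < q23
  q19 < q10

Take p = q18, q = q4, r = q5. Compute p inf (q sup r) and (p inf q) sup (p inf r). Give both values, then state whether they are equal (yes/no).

q18; q18; yes

q sup r = q10, so p inf (q sup r) = q18 inf q10 = q18.
p inf q = q18 and p inf r = q7, so (p inf q) sup (p inf r) = q18 sup q7 = q18.
Equal: yes.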